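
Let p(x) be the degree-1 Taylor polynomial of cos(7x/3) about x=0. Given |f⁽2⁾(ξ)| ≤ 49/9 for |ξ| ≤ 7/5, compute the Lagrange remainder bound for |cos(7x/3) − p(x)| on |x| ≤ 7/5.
2401/450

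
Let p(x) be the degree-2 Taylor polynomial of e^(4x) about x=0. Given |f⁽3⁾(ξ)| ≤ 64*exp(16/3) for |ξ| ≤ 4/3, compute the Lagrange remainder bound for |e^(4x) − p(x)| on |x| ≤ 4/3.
2048*exp(16/3)/81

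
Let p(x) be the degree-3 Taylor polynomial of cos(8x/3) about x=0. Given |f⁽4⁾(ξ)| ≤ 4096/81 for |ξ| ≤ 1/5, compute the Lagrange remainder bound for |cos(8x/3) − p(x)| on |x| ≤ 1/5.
512/151875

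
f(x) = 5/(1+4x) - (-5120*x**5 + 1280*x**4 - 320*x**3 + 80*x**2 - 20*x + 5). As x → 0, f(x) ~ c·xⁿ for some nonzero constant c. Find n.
6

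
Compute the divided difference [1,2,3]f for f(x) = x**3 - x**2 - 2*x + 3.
5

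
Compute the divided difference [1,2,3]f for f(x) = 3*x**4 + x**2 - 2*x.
76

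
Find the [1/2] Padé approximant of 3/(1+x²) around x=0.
3/(x**2 + 1)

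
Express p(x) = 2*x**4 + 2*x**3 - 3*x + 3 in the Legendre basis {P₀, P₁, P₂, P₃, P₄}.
(17/5)P₀ + (-9/5)P₁ + (8/7)P₂ + (4/5)P₃ + (16/35)P₄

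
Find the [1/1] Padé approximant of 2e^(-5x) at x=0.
(2 - 5*x)/(5*x/2 + 1)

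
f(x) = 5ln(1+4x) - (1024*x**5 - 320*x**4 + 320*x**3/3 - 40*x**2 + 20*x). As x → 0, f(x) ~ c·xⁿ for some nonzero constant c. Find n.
6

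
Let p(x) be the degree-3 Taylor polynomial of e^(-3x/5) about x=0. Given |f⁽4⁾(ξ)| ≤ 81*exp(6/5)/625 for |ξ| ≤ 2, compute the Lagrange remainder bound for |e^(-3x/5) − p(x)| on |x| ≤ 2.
54*exp(6/5)/625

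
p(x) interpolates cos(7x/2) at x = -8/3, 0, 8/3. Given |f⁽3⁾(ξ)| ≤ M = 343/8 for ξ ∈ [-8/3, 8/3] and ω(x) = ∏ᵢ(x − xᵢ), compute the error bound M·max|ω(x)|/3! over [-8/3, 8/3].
21952*sqrt(3)/729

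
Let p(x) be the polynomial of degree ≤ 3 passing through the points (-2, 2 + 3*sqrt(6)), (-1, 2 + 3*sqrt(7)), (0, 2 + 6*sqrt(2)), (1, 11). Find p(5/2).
-567*sqrt(2)/8 - 105*sqrt(6)/16 + 977/16 + 405*sqrt(7)/16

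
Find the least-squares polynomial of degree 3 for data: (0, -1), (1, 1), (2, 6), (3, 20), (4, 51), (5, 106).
-22/21 + (61/18)x + (-199/84)x² + (43/36)x³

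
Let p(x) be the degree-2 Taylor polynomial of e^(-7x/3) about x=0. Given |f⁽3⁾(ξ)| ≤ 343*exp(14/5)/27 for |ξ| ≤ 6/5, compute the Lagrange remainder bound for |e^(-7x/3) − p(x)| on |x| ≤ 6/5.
1372*exp(14/5)/375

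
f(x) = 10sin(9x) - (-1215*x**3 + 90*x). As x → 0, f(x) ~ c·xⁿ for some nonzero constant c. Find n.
5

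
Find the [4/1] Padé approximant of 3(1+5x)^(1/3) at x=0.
(625*x**4/81 - 200*x**3/27 + 10*x**2 + 16*x + 3)/(11*x/3 + 1)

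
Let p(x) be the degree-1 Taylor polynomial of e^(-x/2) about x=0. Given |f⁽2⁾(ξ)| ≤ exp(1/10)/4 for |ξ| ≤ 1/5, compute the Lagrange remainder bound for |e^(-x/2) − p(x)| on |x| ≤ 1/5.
exp(1/10)/200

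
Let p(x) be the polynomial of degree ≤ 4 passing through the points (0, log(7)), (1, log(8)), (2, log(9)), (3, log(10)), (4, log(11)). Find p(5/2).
log(3*11**(123/128)*3**(13/32)*5**(15/32)*7**(3/128)/11)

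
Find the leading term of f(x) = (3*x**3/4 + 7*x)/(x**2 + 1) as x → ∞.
3*x/4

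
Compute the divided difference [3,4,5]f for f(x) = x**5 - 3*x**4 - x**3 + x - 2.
357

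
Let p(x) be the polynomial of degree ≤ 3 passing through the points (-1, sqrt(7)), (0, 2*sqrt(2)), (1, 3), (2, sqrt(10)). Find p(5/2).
-105/16 - 5*sqrt(7)/16 + 21*sqrt(2)/8 + 35*sqrt(10)/16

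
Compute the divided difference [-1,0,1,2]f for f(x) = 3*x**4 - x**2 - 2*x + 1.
6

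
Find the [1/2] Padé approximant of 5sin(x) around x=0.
5*x/(x**2/6 + 1)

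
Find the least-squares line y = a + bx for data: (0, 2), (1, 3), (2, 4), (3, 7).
a = 8/5, b = 8/5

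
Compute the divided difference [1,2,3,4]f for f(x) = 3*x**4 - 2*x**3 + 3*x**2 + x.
28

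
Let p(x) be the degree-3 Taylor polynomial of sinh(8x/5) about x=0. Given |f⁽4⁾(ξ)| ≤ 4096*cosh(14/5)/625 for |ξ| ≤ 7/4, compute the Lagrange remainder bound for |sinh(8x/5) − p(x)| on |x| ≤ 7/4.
4802*cosh(14/5)/1875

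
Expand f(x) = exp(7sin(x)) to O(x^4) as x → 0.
1 + 7*x + 49*x**2/2 + 56*x**3 + O(x**4)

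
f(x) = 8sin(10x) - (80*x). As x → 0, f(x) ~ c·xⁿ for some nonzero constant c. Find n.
3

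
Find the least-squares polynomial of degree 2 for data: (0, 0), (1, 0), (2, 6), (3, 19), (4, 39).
4/35 + (-261/70)x + (47/14)x²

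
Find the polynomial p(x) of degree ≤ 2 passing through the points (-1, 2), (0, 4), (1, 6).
2*x + 4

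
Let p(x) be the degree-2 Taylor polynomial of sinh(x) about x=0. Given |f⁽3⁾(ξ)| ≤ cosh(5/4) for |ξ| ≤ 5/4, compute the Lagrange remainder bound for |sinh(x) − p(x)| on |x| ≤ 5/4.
125*cosh(5/4)/384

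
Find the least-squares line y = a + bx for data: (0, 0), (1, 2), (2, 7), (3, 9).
a = -3/10, b = 16/5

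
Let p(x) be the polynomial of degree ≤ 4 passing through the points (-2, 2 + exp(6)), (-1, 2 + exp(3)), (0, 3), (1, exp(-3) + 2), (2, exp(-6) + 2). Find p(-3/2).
(-5 + 28*exp(3) + (186 + 140*exp(3) + 35*exp(6))*exp(6))*exp(-6)/128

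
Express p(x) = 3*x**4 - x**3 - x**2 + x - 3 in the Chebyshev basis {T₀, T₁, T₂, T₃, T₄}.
(-19/8)T₀ + (1/4)T₁ + T₂ + (-1/4)T₃ + (3/8)T₄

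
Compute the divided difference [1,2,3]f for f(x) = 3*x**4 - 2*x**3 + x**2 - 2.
64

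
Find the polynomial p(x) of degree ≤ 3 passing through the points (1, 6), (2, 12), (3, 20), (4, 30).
x**2 + 3*x + 2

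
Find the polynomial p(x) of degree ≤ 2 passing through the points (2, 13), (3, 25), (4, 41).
2*x**2 + 2*x + 1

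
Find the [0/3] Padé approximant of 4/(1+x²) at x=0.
4/(x**2 + 1)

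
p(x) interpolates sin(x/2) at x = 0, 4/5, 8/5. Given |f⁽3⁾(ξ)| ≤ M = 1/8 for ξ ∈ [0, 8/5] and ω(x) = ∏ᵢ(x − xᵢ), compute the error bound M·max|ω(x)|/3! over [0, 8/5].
8*sqrt(3)/3375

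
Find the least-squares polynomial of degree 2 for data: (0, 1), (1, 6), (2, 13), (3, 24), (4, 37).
37/35 + (23/7)x + (10/7)x²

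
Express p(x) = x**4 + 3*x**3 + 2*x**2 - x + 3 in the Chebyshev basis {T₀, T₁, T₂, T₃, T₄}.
(35/8)T₀ + (5/4)T₁ + (3/2)T₂ + (3/4)T₃ + (1/8)T₄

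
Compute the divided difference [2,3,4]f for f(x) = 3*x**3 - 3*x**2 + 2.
24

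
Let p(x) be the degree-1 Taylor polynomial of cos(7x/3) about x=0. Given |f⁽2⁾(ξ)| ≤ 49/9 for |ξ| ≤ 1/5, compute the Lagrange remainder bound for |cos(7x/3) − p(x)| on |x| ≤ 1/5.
49/450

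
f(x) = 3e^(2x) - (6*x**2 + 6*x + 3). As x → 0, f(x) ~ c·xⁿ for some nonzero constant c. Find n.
3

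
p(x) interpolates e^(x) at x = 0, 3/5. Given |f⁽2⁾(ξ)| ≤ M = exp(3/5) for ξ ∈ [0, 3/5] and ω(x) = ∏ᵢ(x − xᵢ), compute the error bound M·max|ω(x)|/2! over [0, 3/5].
9*exp(3/5)/200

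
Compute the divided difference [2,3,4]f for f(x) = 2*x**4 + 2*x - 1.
110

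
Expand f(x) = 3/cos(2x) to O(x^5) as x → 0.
3 + 6*x**2 + 10*x**4 + O(x**5)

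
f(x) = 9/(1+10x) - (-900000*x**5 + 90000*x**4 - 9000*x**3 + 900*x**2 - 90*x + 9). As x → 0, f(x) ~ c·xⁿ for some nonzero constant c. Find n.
6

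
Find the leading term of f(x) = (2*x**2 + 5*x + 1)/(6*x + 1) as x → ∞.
x/3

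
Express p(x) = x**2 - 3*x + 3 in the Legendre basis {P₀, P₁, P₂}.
(10/3)P₀ + (-3)P₁ + (2/3)P₂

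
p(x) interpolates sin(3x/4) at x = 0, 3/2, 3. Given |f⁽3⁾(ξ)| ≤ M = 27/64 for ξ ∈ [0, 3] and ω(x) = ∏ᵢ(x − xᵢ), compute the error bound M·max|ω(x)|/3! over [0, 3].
27*sqrt(3)/512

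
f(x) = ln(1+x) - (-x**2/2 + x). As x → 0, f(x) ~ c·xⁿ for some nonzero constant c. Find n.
3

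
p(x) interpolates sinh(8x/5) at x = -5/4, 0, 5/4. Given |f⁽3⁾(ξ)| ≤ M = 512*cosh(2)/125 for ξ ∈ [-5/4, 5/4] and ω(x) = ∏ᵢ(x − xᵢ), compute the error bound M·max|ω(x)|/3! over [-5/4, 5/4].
8*sqrt(3)*cosh(2)/27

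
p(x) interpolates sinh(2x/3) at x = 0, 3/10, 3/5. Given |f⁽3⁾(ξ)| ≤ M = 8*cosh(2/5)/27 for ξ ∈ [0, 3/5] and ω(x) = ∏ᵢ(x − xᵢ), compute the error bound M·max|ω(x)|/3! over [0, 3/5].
sqrt(3)*cosh(2/5)/3375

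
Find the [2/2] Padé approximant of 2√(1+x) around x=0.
(5*x**2/8 + 5*x/2 + 2)/(x**2/16 + 3*x/4 + 1)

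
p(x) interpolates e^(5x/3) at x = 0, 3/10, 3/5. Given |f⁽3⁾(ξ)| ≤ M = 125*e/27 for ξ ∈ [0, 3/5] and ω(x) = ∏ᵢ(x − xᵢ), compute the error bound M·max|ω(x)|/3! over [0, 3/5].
sqrt(3)*e/216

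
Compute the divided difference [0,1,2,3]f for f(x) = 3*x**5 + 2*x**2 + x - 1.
75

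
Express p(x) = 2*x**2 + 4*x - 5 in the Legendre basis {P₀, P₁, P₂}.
(-13/3)P₀ + (4)P₁ + (4/3)P₂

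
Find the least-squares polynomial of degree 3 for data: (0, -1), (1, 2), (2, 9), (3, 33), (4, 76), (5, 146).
-95/126 + (461/756)x + (19/126)x² + (121/108)x³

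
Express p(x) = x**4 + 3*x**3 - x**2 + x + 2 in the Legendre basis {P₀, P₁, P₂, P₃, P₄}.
(28/15)P₀ + (14/5)P₁ + (-2/21)P₂ + (6/5)P₃ + (8/35)P₄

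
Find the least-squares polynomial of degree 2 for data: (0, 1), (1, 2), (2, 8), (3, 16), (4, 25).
4/7 + (37/35)x + (9/7)x²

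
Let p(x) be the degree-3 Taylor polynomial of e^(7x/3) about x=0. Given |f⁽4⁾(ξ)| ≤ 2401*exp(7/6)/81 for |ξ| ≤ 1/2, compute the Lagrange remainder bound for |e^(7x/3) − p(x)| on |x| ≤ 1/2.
2401*exp(7/6)/31104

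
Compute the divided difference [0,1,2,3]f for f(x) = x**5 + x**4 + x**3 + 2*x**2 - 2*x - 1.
32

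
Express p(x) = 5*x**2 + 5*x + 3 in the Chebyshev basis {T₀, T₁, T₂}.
(11/2)T₀ + (5)T₁ + (5/2)T₂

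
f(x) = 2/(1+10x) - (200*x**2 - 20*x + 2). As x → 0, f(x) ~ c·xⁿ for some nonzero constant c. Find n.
3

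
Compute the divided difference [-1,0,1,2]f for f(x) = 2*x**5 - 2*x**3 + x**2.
8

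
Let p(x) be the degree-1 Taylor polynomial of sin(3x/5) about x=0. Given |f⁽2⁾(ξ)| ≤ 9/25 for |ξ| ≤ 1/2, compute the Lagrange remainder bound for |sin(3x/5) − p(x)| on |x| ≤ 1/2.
9/200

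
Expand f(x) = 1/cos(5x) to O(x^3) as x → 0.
1 + 25*x**2/2 + O(x**3)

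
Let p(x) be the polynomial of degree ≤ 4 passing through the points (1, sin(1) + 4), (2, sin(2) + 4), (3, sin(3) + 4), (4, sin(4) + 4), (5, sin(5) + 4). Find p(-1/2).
-693*sin(2)/32 + 315*sin(5)/128 + 1485*sin(3)/64 + 4 + 1155*sin(1)/128 - 385*sin(4)/32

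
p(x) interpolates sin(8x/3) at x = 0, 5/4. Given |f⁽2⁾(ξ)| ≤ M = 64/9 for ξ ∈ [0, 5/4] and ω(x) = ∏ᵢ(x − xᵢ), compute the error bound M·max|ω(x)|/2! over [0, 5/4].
25/18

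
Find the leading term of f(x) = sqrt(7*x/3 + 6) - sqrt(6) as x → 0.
7*sqrt(6)*x/36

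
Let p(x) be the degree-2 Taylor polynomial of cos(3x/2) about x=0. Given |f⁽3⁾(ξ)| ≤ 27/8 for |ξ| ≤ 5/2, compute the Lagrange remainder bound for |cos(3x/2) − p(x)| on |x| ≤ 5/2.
1125/128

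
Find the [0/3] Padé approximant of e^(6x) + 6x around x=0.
1/(-1332*x**3 + 126*x**2 - 12*x + 1)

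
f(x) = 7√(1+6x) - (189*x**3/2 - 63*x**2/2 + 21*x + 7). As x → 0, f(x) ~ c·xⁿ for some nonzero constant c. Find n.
4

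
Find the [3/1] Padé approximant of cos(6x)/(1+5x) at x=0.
(54*x**3/5 - 180*x**2/7 + 54*x/35 + 1)/(229*x/35 + 1)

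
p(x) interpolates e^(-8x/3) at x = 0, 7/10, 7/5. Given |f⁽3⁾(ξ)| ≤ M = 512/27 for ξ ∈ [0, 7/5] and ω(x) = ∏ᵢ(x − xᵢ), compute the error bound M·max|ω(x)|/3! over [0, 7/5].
21952*sqrt(3)/91125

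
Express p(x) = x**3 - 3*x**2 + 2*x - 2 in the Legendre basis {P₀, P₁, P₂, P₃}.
(-3)P₀ + (13/5)P₁ + (-2)P₂ + (2/5)P₃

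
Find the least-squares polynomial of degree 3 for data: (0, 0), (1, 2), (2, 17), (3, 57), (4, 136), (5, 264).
1/21 + (-38/63)x + (17/42)x² + (37/18)x³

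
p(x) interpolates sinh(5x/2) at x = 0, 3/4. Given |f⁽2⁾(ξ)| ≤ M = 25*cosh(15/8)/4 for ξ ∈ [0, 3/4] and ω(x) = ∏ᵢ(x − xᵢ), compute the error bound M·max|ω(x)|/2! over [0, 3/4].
225*cosh(15/8)/512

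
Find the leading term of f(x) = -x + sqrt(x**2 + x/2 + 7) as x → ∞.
1/4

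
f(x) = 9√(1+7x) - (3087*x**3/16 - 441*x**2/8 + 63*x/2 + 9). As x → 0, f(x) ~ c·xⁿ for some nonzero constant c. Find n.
4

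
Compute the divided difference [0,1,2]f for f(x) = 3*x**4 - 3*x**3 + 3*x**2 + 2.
15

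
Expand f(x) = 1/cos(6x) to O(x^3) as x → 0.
1 + 18*x**2 + O(x**3)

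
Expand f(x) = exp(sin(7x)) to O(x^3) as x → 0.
1 + 7*x + 49*x**2/2 + O(x**3)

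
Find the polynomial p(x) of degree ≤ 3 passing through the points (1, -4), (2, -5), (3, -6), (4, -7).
-x - 3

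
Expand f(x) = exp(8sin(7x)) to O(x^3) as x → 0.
1 + 56*x + 1568*x**2 + O(x**3)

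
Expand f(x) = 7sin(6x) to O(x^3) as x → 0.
42*x + O(x**3)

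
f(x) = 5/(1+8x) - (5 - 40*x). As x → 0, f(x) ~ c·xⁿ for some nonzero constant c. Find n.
2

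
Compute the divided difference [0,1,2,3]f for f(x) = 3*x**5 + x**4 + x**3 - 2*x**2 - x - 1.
82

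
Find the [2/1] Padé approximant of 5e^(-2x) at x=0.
(10*x**2/3 - 20*x/3 + 5)/(2*x/3 + 1)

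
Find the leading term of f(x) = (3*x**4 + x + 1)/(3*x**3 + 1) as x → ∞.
x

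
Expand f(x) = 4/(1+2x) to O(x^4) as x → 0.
4 - 8*x + 16*x**2 - 32*x**3 + O(x**4)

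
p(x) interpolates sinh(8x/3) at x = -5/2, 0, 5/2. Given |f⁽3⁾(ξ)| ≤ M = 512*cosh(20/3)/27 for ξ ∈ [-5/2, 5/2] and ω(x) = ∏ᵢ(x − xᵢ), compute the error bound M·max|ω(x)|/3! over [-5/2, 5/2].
8000*sqrt(3)*cosh(20/3)/729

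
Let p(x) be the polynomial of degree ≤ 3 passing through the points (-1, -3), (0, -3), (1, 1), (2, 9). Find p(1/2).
-3/2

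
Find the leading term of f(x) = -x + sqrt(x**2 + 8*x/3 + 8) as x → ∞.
4/3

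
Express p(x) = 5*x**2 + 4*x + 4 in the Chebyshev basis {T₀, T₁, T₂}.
(13/2)T₀ + (4)T₁ + (5/2)T₂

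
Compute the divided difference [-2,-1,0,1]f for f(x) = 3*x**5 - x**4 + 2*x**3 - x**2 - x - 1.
19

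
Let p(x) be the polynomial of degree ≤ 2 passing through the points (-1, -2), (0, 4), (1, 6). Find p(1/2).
11/2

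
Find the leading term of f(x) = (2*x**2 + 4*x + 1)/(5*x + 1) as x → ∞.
2*x/5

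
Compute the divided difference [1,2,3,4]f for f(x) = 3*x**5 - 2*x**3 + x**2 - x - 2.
193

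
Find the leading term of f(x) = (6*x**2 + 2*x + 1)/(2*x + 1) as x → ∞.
3*x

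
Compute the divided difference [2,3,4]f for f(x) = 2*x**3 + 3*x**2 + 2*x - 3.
21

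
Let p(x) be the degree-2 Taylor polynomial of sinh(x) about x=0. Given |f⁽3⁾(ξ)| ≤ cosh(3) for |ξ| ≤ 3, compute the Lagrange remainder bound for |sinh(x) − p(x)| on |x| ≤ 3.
9*cosh(3)/2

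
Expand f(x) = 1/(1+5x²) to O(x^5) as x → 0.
1 - 5*x**2 + 25*x**4 + O(x**5)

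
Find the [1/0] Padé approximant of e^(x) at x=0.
x + 1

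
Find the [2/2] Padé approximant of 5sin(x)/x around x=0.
(5 - 7*x**2/12)/(x**2/20 + 1)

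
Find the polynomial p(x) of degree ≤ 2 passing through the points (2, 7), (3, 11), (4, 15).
4*x - 1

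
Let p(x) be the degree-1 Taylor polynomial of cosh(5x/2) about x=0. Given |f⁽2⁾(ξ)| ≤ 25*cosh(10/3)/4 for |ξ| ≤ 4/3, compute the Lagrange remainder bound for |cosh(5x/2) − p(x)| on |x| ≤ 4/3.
50*cosh(10/3)/9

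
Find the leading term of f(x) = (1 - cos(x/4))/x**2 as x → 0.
1/32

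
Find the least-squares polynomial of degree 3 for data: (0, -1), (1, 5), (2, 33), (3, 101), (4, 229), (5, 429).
-52/63 + (-23/54)x + (185/63)x² + (155/54)x³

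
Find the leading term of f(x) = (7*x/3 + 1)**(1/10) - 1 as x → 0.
7*x/30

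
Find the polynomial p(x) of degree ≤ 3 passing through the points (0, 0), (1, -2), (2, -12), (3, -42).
-2*x**3 + 2*x**2 - 2*x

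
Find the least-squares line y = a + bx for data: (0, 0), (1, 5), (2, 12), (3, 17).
a = -1/5, b = 29/5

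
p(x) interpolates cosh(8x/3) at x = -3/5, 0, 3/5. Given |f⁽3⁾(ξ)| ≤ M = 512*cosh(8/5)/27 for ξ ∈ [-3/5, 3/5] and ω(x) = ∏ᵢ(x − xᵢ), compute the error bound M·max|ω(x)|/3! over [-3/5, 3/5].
512*sqrt(3)*cosh(8/5)/3375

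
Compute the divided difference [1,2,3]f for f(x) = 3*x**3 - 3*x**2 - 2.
15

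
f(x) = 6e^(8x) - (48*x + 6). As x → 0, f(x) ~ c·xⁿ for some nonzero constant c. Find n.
2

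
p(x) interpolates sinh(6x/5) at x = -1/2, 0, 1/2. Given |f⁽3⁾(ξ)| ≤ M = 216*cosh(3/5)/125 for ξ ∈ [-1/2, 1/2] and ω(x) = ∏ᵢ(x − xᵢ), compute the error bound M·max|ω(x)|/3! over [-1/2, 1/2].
sqrt(3)*cosh(3/5)/125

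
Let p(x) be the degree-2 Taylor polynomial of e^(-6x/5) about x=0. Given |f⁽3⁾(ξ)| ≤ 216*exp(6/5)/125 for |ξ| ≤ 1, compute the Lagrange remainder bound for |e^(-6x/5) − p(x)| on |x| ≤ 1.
36*exp(6/5)/125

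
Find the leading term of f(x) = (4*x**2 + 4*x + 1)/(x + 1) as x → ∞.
4*x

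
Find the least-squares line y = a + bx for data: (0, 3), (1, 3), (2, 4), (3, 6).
a = 5/2, b = 1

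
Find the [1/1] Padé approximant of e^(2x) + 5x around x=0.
(47*x/7 + 1)/(1 - 2*x/7)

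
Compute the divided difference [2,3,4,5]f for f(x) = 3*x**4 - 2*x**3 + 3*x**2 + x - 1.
40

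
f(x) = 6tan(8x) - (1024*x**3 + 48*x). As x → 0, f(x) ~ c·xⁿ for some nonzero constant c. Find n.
5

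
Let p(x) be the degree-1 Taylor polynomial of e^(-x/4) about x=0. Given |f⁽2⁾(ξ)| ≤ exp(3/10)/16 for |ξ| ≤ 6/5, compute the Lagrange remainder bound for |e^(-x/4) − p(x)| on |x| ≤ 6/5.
9*exp(3/10)/200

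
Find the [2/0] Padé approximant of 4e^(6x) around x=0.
72*x**2 + 24*x + 4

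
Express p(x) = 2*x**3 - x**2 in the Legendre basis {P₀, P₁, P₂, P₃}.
(-1/3)P₀ + (6/5)P₁ + (-2/3)P₂ + (4/5)P₃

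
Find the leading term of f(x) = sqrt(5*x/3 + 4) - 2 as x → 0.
5*x/12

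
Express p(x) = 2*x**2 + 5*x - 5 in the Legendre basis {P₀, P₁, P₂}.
(-13/3)P₀ + (5)P₁ + (4/3)P₂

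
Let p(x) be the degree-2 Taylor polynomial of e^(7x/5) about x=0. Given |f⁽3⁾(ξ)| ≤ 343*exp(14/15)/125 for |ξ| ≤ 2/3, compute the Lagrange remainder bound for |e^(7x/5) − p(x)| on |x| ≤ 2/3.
1372*exp(14/15)/10125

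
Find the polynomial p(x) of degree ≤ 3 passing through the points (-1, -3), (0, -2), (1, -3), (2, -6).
-x**2 - 2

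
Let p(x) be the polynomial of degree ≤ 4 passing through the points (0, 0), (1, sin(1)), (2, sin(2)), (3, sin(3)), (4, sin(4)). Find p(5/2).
-5*sin(1)/32 - 5*sin(4)/128 + 15*sin(3)/32 + 45*sin(2)/64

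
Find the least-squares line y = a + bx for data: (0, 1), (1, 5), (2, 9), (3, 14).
a = 4/5, b = 43/10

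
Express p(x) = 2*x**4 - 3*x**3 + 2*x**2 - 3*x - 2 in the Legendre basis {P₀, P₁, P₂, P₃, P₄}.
(-14/15)P₀ + (-24/5)P₁ + (52/21)P₂ + (-6/5)P₃ + (16/35)P₄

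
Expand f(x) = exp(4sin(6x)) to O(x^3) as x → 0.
1 + 24*x + 288*x**2 + O(x**3)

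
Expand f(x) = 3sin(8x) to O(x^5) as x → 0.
24*x - 256*x**3 + O(x**5)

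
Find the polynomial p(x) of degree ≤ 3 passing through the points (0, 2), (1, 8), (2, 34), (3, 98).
3*x**3 + x**2 + 2*x + 2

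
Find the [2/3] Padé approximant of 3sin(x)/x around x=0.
(3 - 7*x**2/20)/(x**2/20 + 1)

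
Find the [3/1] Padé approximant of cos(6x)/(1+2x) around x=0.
(27*x**3 - 99*x**2/7 - 27*x/14 + 1)/(x/14 + 1)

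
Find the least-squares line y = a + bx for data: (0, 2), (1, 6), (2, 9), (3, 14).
a = 19/10, b = 39/10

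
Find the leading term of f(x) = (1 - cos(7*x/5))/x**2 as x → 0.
49/50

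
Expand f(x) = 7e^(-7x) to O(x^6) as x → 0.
7 - 49*x + 343*x**2/2 - 2401*x**3/6 + 16807*x**4/24 - 117649*x**5/120 + O(x**6)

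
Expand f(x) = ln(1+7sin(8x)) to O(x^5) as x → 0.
56*x - 1568*x**2 + 173824*x**3/3 - 7275520*x**4/3 + O(x**5)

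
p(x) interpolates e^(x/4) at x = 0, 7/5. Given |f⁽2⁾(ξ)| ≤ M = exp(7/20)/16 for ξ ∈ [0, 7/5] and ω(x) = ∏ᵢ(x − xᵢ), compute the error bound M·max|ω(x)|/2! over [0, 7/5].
49*exp(7/20)/3200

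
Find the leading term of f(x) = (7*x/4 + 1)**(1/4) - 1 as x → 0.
7*x/16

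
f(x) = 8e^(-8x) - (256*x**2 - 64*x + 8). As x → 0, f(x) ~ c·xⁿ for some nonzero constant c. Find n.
3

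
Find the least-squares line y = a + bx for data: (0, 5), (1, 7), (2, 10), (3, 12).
a = 49/10, b = 12/5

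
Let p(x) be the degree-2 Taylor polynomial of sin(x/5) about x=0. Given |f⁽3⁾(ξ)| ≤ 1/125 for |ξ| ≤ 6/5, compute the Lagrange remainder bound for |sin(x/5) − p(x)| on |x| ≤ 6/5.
36/15625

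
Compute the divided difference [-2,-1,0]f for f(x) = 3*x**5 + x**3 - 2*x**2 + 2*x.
-50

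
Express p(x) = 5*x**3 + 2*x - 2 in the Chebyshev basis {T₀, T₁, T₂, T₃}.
(-2)T₀ + (23/4)T₁ + (5/4)T₃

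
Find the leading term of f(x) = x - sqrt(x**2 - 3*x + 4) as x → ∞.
3/2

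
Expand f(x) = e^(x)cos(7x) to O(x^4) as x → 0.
1 + x - 24*x**2 - 73*x**3/3 + O(x**4)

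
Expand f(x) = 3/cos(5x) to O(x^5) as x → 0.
3 + 75*x**2/2 + 3125*x**4/8 + O(x**5)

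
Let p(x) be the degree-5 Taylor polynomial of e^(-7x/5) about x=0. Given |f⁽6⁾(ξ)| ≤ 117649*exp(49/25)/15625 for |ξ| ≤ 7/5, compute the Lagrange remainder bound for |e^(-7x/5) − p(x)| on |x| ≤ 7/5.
13841287201*exp(49/25)/175781250000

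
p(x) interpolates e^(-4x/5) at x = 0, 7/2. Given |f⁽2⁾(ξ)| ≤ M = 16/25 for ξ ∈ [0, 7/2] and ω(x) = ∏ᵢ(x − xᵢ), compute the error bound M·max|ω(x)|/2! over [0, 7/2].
49/50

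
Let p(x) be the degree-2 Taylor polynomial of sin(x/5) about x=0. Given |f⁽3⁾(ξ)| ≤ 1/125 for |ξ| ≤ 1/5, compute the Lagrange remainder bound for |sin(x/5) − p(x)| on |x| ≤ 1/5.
1/93750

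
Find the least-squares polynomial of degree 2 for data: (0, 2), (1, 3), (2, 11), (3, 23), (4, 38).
11/7 + (2/35)x + (16/7)x²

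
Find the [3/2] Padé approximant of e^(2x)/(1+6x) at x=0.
(2644*x**3/7545 + 2553*x**2/2515 + 3792*x/2515 + 1)/(-7429*x**2/2515 + 13852*x/2515 + 1)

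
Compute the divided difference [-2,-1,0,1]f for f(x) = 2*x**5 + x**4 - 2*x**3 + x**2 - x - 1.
6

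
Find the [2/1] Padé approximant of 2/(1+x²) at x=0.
2 - 2*x**2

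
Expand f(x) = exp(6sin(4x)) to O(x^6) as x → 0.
1 + 24*x + 288*x**2 + 2240*x**3 + 12288*x**4 + 239872*x**5/5 + O(x**6)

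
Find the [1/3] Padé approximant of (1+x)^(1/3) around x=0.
(5*x/6 + 1)/(x**3/81 - x**2/18 + x/2 + 1)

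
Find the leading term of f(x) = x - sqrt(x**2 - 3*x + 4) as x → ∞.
3/2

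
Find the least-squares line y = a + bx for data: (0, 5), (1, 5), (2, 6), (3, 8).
a = 9/2, b = 1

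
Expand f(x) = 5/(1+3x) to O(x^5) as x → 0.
5 - 15*x + 45*x**2 - 135*x**3 + 405*x**4 + O(x**5)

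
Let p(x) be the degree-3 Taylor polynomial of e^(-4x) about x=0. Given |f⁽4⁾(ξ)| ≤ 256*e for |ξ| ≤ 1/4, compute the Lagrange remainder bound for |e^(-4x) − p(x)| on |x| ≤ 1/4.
e/24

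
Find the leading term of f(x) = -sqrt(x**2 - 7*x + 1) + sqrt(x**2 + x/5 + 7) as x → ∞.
18/5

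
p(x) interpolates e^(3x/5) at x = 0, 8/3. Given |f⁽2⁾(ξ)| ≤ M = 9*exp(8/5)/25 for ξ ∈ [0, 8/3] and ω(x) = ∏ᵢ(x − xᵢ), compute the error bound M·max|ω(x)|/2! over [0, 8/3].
8*exp(8/5)/25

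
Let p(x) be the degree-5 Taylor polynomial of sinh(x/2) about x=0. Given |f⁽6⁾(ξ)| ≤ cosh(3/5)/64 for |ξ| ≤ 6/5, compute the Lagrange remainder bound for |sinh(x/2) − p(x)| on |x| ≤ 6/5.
81*cosh(3/5)/1250000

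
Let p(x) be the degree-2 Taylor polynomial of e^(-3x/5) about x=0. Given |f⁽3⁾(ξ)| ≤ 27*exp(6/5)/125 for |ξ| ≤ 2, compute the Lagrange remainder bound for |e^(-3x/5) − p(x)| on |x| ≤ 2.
36*exp(6/5)/125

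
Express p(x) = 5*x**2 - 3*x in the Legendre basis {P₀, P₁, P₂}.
(5/3)P₀ + (-3)P₁ + (10/3)P₂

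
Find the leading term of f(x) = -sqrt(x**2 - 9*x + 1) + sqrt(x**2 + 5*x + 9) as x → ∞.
7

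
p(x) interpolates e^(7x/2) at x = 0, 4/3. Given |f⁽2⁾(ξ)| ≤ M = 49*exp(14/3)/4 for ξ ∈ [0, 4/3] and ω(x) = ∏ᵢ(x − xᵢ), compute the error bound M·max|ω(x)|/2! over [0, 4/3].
49*exp(14/3)/18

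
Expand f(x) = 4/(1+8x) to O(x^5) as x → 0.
4 - 32*x + 256*x**2 - 2048*x**3 + 16384*x**4 + O(x**5)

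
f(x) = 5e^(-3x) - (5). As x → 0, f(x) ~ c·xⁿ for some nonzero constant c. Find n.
1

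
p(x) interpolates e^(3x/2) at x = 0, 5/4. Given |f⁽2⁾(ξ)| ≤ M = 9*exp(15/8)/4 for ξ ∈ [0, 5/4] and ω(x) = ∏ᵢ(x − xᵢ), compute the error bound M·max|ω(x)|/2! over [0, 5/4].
225*exp(15/8)/512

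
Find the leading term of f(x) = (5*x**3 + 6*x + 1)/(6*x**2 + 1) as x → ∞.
5*x/6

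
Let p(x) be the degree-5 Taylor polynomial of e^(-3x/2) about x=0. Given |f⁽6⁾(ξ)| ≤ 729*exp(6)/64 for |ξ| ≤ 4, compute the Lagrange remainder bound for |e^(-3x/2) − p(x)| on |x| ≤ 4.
324*exp(6)/5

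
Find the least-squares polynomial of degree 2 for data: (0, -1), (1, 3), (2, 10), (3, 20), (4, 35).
-29/35 + (123/70)x + (25/14)x²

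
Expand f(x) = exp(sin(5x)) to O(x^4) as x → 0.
1 + 5*x + 25*x**2/2 + O(x**4)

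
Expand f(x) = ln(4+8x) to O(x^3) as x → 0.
log(4) + 2*x - 2*x**2 + O(x**3)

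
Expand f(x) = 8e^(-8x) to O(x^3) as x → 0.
8 - 64*x + 256*x**2 + O(x**3)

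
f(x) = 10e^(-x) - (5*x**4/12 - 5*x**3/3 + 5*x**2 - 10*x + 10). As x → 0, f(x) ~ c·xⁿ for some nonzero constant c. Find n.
5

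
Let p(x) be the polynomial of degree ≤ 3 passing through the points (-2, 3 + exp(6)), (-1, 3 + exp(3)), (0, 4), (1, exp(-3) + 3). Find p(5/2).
((-35*exp(6) - 141 + 135*exp(3))*exp(3) + 105)*exp(-3)/16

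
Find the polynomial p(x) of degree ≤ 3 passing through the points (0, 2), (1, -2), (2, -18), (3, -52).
-x**3 - 3*x**2 + 2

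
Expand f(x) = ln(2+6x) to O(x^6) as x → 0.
log(2) + 3*x - 9*x**2/2 + 9*x**3 - 81*x**4/4 + 243*x**5/5 + O(x**6)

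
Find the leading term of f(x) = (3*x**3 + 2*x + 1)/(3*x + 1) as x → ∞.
x**2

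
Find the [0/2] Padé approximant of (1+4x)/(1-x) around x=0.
1/(20*x**2 - 5*x + 1)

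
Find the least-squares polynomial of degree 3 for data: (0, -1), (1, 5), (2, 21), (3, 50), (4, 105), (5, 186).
-62/63 + (718/189)x + (307/252)x² + (119/108)x³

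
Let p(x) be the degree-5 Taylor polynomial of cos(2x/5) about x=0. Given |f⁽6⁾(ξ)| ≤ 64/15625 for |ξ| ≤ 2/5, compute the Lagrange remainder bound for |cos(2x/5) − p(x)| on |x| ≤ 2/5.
256/10986328125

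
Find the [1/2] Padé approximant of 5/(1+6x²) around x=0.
5/(6*x**2 + 1)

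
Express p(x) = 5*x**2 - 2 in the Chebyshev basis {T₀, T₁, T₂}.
(1/2)T₀ + (5/2)T₂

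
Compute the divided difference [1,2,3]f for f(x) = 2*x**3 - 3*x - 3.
12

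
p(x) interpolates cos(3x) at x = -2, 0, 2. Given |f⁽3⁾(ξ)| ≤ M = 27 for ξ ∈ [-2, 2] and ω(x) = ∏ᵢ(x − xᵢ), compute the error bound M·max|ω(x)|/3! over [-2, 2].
8*sqrt(3)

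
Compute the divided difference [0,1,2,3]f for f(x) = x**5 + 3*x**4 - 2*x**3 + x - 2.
41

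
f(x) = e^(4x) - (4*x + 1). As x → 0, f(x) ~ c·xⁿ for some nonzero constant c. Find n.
2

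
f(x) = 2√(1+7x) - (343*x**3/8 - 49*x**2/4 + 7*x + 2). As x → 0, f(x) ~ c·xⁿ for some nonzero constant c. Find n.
4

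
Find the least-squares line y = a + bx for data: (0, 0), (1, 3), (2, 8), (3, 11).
a = -1/5, b = 19/5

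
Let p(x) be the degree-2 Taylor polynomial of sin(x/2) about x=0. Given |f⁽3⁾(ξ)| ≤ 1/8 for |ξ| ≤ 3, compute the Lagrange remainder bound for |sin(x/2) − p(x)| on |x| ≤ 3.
9/16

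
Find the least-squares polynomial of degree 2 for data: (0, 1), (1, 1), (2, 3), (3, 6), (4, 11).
34/35 + (-9/14)x + (11/14)x²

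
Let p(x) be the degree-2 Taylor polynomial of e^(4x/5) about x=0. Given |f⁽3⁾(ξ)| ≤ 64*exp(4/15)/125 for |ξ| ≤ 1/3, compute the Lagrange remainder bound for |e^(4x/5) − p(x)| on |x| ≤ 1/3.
32*exp(4/15)/10125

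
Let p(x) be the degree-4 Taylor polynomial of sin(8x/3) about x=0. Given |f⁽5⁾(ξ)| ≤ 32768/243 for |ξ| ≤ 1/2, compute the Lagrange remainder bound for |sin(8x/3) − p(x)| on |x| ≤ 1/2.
128/3645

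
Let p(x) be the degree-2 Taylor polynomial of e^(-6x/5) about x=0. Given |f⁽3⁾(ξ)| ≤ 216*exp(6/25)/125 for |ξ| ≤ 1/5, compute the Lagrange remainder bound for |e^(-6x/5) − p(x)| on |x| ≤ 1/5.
36*exp(6/25)/15625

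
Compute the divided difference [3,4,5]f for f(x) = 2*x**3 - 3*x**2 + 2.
21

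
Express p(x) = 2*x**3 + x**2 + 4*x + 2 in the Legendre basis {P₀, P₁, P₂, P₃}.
(7/3)P₀ + (26/5)P₁ + (2/3)P₂ + (4/5)P₃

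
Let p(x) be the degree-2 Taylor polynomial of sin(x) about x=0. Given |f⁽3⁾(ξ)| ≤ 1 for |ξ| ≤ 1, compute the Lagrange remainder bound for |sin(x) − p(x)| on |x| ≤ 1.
1/6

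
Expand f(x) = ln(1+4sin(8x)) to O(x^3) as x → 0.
32*x - 512*x**2 + O(x**3)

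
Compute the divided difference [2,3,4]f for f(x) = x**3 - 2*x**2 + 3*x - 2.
7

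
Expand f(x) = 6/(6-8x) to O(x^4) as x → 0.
1 + 4*x/3 + 16*x**2/9 + 64*x**3/27 + O(x**4)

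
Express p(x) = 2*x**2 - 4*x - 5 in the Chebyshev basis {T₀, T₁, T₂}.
(-4)T₀ + (-4)T₁ + T₂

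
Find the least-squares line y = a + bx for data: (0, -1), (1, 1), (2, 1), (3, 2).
a = -3/5, b = 9/10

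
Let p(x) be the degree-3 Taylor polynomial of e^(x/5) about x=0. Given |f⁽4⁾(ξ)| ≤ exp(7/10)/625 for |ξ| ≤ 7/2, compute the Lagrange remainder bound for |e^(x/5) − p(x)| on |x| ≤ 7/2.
2401*exp(7/10)/240000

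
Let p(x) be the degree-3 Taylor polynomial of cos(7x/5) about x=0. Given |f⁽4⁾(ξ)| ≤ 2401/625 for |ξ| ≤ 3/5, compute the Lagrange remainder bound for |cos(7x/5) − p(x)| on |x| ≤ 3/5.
64827/3125000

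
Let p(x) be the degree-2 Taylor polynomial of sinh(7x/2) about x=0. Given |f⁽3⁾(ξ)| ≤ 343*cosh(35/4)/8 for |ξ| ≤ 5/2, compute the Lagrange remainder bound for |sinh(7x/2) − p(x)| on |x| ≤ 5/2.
42875*cosh(35/4)/384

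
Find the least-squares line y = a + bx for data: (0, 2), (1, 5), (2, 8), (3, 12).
a = 9/5, b = 33/10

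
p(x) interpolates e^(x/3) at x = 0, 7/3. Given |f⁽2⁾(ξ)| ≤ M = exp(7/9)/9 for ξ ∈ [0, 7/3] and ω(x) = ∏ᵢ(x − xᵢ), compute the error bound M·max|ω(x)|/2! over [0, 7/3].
49*exp(7/9)/648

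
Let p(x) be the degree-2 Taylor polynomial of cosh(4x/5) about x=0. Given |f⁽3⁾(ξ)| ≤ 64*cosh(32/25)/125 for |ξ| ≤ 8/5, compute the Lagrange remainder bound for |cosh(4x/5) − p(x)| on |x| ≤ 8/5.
16384*cosh(32/25)/46875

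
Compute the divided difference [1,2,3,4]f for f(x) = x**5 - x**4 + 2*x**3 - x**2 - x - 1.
57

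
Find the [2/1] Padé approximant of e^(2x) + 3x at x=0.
(-4*x**2/3 + 13*x/3 + 1)/(1 - 2*x/3)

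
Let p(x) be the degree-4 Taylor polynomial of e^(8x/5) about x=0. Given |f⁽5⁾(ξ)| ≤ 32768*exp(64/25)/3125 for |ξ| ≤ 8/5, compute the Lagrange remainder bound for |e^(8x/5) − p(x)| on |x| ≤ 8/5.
134217728*exp(64/25)/146484375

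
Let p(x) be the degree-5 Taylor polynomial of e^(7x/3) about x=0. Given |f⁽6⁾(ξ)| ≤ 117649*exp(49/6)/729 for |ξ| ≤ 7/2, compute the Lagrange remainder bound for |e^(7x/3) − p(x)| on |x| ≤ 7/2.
13841287201*exp(49/6)/33592320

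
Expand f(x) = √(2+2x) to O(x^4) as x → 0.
sqrt(2) + sqrt(2)*x/2 - sqrt(2)*x**2/8 + sqrt(2)*x**3/16 + O(x**4)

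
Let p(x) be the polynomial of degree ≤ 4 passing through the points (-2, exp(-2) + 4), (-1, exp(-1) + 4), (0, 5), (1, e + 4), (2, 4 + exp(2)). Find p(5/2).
5*(-84*exp(3) - 36*e + 7 + 178*exp(2) + 63*exp(4))*exp(-2)/128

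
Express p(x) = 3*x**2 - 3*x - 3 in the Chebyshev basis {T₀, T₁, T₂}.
(-3/2)T₀ + (-3)T₁ + (3/2)T₂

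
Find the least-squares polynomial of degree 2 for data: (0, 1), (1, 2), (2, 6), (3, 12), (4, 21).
34/35 + (-1/7)x + (9/7)x²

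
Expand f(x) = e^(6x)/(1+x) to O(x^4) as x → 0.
1 + 5*x + 13*x**2 + 23*x**3 + O(x**4)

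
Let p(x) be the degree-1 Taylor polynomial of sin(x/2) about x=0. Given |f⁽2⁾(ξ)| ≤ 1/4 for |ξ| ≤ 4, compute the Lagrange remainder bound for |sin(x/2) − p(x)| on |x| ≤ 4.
2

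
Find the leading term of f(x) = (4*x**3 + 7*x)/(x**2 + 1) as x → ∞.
4*x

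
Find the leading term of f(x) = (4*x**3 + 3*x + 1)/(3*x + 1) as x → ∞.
4*x**2/3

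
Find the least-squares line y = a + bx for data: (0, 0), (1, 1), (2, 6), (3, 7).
a = -2/5, b = 13/5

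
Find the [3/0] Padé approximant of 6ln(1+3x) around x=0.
9*x*(6*x**2 - 3*x + 2)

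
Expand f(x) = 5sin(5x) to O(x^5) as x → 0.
25*x - 625*x**3/6 + O(x**5)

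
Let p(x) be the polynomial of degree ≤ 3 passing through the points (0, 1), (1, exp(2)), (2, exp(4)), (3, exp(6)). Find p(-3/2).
-35*exp(6)/16 - 189*exp(2)/16 + 105/16 + 135*exp(4)/16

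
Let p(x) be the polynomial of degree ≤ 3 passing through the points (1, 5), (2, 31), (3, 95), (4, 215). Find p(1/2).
5/8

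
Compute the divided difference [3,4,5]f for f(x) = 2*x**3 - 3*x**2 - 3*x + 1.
21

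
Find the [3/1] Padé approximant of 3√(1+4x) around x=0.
(-3*x**3 + 9*x**2 + 27*x/2 + 3)/(5*x/2 + 1)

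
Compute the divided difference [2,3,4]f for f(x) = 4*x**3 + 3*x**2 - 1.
39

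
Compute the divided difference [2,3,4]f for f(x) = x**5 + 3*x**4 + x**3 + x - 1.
459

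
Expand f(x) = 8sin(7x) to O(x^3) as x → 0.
56*x + O(x**3)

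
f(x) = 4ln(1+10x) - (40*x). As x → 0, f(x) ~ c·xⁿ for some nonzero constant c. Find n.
2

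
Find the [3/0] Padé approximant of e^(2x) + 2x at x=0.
4*x**3/3 + 2*x**2 + 4*x + 1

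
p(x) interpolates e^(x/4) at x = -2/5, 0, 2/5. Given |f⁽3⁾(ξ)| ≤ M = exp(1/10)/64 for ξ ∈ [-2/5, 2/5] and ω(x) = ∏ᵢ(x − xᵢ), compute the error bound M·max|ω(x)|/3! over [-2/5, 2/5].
sqrt(3)*exp(1/10)/27000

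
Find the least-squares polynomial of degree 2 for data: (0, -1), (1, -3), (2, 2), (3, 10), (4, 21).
-51/35 + (-181/70)x + (29/14)x²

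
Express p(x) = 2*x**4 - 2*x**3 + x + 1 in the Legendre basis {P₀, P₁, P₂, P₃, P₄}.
(7/5)P₀ + (-1/5)P₁ + (8/7)P₂ + (-4/5)P₃ + (16/35)P₄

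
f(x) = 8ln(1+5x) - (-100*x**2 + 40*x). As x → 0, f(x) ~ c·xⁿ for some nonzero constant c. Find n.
3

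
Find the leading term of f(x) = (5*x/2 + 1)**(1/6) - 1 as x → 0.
5*x/12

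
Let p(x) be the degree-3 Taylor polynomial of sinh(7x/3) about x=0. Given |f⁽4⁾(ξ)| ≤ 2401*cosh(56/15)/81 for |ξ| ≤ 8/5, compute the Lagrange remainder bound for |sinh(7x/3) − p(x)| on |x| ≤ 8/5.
1229312*cosh(56/15)/151875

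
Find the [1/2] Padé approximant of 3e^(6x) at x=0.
(6*x + 3)/(6*x**2 - 4*x + 1)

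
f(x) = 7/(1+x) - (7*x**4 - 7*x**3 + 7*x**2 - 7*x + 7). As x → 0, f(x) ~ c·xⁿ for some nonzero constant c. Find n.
5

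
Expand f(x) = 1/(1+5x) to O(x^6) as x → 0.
1 - 5*x + 25*x**2 - 125*x**3 + 625*x**4 - 3125*x**5 + O(x**6)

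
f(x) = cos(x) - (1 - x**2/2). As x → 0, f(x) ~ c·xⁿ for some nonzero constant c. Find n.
4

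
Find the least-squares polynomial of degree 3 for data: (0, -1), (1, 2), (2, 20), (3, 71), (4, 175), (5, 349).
-62/63 + (653/378)x + (-467/252)x² + (335/108)x³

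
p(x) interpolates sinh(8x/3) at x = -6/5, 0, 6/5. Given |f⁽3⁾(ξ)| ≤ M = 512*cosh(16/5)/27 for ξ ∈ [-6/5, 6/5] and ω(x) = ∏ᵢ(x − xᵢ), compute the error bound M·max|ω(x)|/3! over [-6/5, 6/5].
4096*sqrt(3)*cosh(16/5)/3375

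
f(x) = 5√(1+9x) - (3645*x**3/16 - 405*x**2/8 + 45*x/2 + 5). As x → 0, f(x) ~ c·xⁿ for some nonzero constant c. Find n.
4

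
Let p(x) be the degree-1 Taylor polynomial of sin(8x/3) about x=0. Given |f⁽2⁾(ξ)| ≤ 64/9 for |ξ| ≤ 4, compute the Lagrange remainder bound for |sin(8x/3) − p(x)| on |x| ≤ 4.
512/9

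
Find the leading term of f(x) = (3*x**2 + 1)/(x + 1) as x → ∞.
3*x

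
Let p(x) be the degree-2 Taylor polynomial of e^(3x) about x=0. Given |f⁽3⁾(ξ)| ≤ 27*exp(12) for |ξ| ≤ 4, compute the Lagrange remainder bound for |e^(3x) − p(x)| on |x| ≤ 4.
288*exp(12)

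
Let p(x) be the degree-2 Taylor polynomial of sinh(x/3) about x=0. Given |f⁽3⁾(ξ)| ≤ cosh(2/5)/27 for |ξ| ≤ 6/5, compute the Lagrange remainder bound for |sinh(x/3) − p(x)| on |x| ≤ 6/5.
4*cosh(2/5)/375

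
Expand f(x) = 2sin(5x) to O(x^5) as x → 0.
10*x - 125*x**3/3 + O(x**5)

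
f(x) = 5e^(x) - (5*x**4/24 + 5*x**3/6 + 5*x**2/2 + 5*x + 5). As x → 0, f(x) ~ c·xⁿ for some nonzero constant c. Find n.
5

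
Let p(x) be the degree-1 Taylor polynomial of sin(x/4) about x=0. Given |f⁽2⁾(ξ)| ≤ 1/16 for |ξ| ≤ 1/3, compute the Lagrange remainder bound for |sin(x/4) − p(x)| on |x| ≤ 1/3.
1/288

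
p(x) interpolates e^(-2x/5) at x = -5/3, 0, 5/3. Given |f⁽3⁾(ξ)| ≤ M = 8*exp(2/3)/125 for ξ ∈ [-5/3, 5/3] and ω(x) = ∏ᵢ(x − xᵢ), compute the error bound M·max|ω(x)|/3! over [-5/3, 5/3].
8*sqrt(3)*exp(2/3)/729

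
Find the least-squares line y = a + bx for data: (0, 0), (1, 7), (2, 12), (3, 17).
a = 3/5, b = 28/5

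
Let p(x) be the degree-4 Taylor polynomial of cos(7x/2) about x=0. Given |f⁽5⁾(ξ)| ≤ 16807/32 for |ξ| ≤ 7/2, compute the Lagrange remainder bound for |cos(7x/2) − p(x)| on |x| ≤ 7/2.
282475249/122880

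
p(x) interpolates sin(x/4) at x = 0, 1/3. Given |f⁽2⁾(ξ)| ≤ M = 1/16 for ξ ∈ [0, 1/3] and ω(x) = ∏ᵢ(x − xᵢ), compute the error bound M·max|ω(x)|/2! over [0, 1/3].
1/1152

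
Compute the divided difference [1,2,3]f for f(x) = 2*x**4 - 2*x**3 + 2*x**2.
40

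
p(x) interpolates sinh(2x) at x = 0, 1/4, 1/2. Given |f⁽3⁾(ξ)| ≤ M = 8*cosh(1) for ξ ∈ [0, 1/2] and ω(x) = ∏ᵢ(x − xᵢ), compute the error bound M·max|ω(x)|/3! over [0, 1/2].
sqrt(3)*cosh(1)/216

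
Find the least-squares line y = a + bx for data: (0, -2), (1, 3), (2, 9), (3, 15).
a = -23/10, b = 57/10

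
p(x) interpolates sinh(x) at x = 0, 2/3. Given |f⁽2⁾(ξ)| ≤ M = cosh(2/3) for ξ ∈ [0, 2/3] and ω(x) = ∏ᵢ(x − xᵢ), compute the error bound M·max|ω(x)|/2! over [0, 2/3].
cosh(2/3)/18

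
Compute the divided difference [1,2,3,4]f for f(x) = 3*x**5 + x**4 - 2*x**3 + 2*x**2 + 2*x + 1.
203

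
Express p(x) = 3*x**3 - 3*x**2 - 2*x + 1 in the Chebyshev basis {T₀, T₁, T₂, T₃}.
(-1/2)T₀ + (1/4)T₁ + (-3/2)T₂ + (3/4)T₃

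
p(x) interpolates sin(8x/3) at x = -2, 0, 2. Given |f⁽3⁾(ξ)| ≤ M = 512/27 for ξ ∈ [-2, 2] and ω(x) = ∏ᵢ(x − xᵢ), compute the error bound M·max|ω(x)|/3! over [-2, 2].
4096*sqrt(3)/729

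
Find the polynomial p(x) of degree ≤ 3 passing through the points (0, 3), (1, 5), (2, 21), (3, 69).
3*x**3 - 2*x**2 + x + 3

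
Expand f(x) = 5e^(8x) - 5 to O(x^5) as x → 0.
40*x + 160*x**2 + 1280*x**3/3 + 2560*x**4/3 + O(x**5)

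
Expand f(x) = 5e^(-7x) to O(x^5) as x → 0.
5 - 35*x + 245*x**2/2 - 1715*x**3/6 + 12005*x**4/24 + O(x**5)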